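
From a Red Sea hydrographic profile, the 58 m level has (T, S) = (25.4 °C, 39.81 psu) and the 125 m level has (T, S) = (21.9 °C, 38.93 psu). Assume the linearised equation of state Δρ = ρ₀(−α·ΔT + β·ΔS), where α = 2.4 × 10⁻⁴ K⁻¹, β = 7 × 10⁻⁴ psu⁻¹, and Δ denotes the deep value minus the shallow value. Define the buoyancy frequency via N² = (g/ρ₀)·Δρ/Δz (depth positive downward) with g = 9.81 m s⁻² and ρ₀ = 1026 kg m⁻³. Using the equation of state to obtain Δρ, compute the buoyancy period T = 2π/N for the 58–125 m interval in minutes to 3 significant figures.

ΔT = -3.5 K, ΔS = -0.88 psu (deep − shallow).
Δρ/ρ₀ = −αΔT + βΔS = 8.40 × 10⁻⁴ − 6.16 × 10⁻⁴ = 2.24 × 10⁻⁴, so Δρ ≈ 0.2298 kg m⁻³.
N² = (g/ρ₀)·Δρ/Δz = g·(Δρ/ρ₀)/Δz = 9.81 × 2.24 × 10⁻⁴ / 67 = 3.2798 × 10⁻⁵ s⁻².
N = √(3.2798 × 10⁻⁵) = 5.7270 × 10⁻³ rad s⁻¹ → T = 2π/N = 1.0971 × 10³ s = 18.285 min ≈ 18.3 min.

18.3 min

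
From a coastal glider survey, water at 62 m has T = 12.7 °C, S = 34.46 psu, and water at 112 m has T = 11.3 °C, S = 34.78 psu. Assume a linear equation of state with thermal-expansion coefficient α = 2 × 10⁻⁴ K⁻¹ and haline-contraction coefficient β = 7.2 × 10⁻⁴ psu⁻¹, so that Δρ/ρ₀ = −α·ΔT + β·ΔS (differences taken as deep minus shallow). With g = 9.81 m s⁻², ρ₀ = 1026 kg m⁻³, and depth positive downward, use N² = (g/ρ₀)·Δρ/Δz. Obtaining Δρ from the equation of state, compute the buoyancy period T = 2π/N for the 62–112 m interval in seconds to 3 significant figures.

628 s

ΔT = -1.4 K, ΔS = +0.32 psu (deep − shallow).
Δρ/ρ₀ = −αΔT + βΔS = 2.80 × 10⁻⁴ + 2.304 × 10⁻⁴ = 5.104 × 10⁻⁴, so Δρ ≈ 0.5237 kg m⁻³.
N² = (g/ρ₀)·Δρ/Δz = g·(Δρ/ρ₀)/Δz = 9.81 × 5.104 × 10⁻⁴ / 50 = 1.0014 × 10⁻⁴ s⁻².
N = √(1.0014 × 10⁻⁴) = 0.010007 rad s⁻¹ → T = 2π/N = 627.88 s ≈ 628 s.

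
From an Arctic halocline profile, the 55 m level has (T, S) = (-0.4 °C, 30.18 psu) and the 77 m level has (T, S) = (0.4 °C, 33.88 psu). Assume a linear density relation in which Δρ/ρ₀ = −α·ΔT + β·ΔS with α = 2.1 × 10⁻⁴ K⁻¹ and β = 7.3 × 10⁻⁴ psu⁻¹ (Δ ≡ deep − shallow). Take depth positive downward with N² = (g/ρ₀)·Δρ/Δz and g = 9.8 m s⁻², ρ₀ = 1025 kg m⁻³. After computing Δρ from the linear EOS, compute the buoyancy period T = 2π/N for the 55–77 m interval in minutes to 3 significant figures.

3.12 min

ΔT = +0.8 K, ΔS = +3.70 psu (deep − shallow).
Δρ/ρ₀ = −αΔT + βΔS = -1.68 × 10⁻⁴ + 2.701 × 10⁻³ = 2.533 × 10⁻³, so Δρ ≈ 2.596 kg m⁻³.
N² = (g/ρ₀)·Δρ/Δz = g·(Δρ/ρ₀)/Δz = 9.8 × 2.533 × 10⁻³ / 22 = 1.1283 × 10⁻³ s⁻².
N = √(1.1283 × 10⁻³) = 0.033590 rad s⁻¹ → T = 2π/N = 187.06 s = 3.1177 min ≈ 3.12 min.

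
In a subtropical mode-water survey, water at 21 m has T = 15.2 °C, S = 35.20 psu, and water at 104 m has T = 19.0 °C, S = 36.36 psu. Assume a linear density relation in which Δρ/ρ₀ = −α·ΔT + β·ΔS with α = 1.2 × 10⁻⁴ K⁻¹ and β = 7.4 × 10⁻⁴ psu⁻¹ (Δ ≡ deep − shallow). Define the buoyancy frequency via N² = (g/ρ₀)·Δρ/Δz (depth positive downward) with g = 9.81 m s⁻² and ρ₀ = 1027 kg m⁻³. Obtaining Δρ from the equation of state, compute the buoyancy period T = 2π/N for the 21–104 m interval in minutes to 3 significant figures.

15.2 min

ΔT = +3.8 K, ΔS = +1.16 psu (deep − shallow).
Δρ/ρ₀ = −αΔT + βΔS = -4.56 × 10⁻⁴ + 8.584 × 10⁻⁴ = 4.024 × 10⁻⁴, so Δρ ≈ 0.4133 kg m⁻³.
N² = (g/ρ₀)·Δρ/Δz = g·(Δρ/ρ₀)/Δz = 9.81 × 4.024 × 10⁻⁴ / 83 = 4.7561 × 10⁻⁵ s⁻².
N = √(4.7561 × 10⁻⁵) = 6.8964 × 10⁻³ rad s⁻¹ → T = 2π/N = 911.08 s = 15.185 min ≈ 15.2 min.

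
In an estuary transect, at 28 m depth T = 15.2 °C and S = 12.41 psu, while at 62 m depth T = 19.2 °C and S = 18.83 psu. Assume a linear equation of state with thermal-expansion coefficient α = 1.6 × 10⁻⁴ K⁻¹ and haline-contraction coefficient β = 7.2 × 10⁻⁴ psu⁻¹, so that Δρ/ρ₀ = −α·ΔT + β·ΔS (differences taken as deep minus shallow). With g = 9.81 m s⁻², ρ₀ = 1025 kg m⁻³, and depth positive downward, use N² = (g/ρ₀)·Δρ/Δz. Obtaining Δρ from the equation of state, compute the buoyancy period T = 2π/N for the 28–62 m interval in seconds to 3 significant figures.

ΔT = +4.0 K, ΔS = +6.42 psu (deep − shallow).
Δρ/ρ₀ = −αΔT + βΔS = -6.40 × 10⁻⁴ + 4.6224 × 10⁻³ = 3.9824 × 10⁻³, so Δρ ≈ 4.082 kg m⁻³.
N² = (g/ρ₀)·Δρ/Δz = g·(Δρ/ρ₀)/Δz = 9.81 × 3.9824 × 10⁻³ / 34 = 1.1490 × 10⁻³ s⁻².
N = √(1.1490 × 10⁻³) = 0.033897 rad s⁻¹ → T = 2π/N = 185.36 s ≈ 185 s.

185 s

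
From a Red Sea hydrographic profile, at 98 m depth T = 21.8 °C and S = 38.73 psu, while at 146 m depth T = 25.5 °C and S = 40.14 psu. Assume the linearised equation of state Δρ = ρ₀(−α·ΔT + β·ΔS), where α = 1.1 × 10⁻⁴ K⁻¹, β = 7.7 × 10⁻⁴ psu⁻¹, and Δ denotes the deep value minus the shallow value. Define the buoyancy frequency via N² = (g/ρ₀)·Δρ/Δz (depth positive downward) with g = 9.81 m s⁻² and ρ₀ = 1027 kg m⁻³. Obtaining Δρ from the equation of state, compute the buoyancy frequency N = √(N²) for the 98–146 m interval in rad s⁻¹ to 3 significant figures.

0.0118 rad s⁻¹

ΔT = +3.7 K, ΔS = +1.41 psu (deep − shallow).
Δρ/ρ₀ = −αΔT + βΔS = -4.07 × 10⁻⁴ + 1.0857 × 10⁻³ = 6.787 × 10⁻⁴, so Δρ ≈ 0.6970 kg m⁻³.
N² = (g/ρ₀)·Δρ/Δz = g·(Δρ/ρ₀)/Δz = 9.81 × 6.787 × 10⁻⁴ / 48 = 1.3871 × 10⁻⁴ s⁻².
N = √(1.3871 × 10⁻⁴) = 0.011778 rad s⁻¹ ≈ 0.0118 rad s⁻¹.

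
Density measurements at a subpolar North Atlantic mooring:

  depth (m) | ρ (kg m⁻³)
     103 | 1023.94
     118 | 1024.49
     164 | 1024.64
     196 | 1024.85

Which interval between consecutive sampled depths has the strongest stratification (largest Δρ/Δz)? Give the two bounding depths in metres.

Compute the density gradient over each adjacent pair:
  103–118 m: Δρ/Δz = 0.55/15 = 0.037 kg m⁻⁴
  118–164 m: Δρ/Δz = 0.15/46 = 3.3 × 10⁻³ kg m⁻⁴
  164–196 m: Δρ/Δz = 0.21/32 = 6.6 × 10⁻³ kg m⁻⁴
The largest gradient is in the 103–118 m interval — the pycnocline.

103–118 m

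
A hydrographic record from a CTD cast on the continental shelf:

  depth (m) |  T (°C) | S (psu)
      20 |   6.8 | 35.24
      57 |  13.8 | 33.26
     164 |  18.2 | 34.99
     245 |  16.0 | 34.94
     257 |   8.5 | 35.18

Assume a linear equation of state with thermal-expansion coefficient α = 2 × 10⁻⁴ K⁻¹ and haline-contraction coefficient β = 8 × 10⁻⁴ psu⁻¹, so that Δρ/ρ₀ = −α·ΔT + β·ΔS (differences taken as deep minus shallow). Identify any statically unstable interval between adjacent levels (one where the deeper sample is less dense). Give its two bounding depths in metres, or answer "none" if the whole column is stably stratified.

20–57 m

Evaluate Δρ/ρ₀ = −αΔT + βΔS across each adjacent pair:
  20–57 m: −αΔT+βΔS = −(2 × 10⁻⁴)(+7.0)+(8 × 10⁻⁴)(-1.98) = -3.0 × 10⁻³ → UNSTABLE
  57–164 m: −αΔT+βΔS = −(2 × 10⁻⁴)(+4.4)+(8 × 10⁻⁴)(+1.73) = 5.0 × 10⁻⁴ → stable
  164–245 m: −αΔT+βΔS = −(2 × 10⁻⁴)(-2.2)+(8 × 10⁻⁴)(-0.05) = 4.0 × 10⁻⁴ → stable
  245–257 m: −αΔT+βΔS = −(2 × 10⁻⁴)(-7.5)+(8 × 10⁻⁴)(+0.24) = 1.7 × 10⁻³ → stable
The 20–57 m interval has Δρ < 0: lighter water underlies denser water.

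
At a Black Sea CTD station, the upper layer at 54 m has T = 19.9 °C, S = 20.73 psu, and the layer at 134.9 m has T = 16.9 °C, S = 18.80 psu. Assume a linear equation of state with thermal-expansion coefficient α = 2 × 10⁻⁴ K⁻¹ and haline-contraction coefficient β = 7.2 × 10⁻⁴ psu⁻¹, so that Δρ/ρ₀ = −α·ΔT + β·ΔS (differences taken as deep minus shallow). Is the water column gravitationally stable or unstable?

unstable

ΔT = 16.9 − 19.9 = -3.0 K and ΔS = 18.80 − 20.73 = -1.93 psu (deep − shallow).
−αΔT = 6.00 × 10⁻⁴; βΔS = -1.3896 × 10⁻³; sum Δρ/ρ₀ = -7.896 × 10⁻⁴.
Δρ/ρ₀ < 0, so Δρ < 0: deeper water is lighter → statically unstable; the column would overturn.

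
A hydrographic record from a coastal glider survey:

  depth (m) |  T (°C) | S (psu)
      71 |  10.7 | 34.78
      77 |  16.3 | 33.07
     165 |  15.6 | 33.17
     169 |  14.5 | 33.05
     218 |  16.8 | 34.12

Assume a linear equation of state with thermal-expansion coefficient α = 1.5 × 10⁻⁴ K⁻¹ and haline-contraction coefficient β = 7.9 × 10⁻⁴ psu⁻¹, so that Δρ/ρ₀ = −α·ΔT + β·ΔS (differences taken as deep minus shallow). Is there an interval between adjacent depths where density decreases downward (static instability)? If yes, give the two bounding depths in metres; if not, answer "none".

Evaluate Δρ/ρ₀ = −αΔT + βΔS across each adjacent pair:
  71–77 m: −αΔT+βΔS = −(1.5 × 10⁻⁴)(+5.6)+(7.9 × 10⁻⁴)(-1.71) = -2.2 × 10⁻³ → UNSTABLE
  77–165 m: −αΔT+βΔS = −(1.5 × 10⁻⁴)(-0.7)+(7.9 × 10⁻⁴)(+0.10) = 1.8 × 10⁻⁴ → stable
  165–169 m: −αΔT+βΔS = −(1.5 × 10⁻⁴)(-1.1)+(7.9 × 10⁻⁴)(-0.12) = 7.0 × 10⁻⁵ → stable
  169–218 m: −αΔT+βΔS = −(1.5 × 10⁻⁴)(+2.3)+(7.9 × 10⁻⁴)(+1.07) = 5.0 × 10⁻⁴ → stable
The 71–77 m interval has Δρ < 0: lighter water underlies denser water.

71–77 m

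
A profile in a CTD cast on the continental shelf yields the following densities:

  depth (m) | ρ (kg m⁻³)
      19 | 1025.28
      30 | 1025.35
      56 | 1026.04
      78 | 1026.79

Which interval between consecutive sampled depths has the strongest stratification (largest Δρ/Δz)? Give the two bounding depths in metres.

56–78 m

Compute the density gradient over each adjacent pair:
  19–30 m: Δρ/Δz = 0.07/11 = 6.4 × 10⁻³ kg m⁻⁴
  30–56 m: Δρ/Δz = 0.69/26 = 0.027 kg m⁻⁴
  56–78 m: Δρ/Δz = 0.75/22 = 0.034 kg m⁻⁴
The largest gradient is in the 56–78 m interval — the pycnocline.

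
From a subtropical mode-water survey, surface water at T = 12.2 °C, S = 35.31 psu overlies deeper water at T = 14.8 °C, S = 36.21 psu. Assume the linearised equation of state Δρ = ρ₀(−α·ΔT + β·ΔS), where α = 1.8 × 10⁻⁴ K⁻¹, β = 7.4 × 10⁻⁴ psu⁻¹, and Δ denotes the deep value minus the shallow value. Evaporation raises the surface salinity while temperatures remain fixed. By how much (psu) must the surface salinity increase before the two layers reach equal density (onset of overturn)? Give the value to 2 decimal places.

Neutral buoyancy requires −α(T_deep − T_surf) + β(S_deep − S_surf′) = 0.
S_surf′ = S_deep − (α/β)·ΔT = 36.21 − (1.8 × 10⁻⁴/7.4 × 10⁻⁴)·(+2.6) = 35.5776 psu.
Increase required: 35.5776 − 35.31 = 0.2676 psu.

0.27 psu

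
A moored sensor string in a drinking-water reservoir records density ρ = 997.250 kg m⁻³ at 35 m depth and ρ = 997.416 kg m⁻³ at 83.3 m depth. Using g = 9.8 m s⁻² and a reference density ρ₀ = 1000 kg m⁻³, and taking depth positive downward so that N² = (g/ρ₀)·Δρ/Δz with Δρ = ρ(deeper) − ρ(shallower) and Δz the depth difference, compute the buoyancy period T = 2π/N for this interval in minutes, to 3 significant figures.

Δρ = 997.416 − 997.250 = 0.166 kg m⁻³ over Δz = 83.3 − 35 = 48.3 m.
N² = (9.8/1000) × (0.166/48.3) = 3.3681 × 10⁻⁵ s⁻².
N = √(3.3681 × 10⁻⁵) = 5.8035 × 10⁻³ rad s⁻¹, so T = 2π/N = 1.0827 × 10³ s = 18.045 min ≈ 18.0 min.

18.0 min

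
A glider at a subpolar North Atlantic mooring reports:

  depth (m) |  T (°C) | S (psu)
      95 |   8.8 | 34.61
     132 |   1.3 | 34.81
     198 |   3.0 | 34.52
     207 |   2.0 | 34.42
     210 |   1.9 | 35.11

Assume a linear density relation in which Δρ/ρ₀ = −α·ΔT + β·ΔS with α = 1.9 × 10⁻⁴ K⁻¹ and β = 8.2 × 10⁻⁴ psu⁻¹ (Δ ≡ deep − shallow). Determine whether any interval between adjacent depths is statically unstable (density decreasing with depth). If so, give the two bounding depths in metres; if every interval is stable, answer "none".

132–198 m

Evaluate Δρ/ρ₀ = −αΔT + βΔS across each adjacent pair:
  95–132 m: −αΔT+βΔS = −(1.9 × 10⁻⁴)(-7.5)+(8.2 × 10⁻⁴)(+0.20) = 1.6 × 10⁻³ → stable
  132–198 m: −αΔT+βΔS = −(1.9 × 10⁻⁴)(+1.7)+(8.2 × 10⁻⁴)(-0.29) = -5.6 × 10⁻⁴ → UNSTABLE
  198–207 m: −αΔT+βΔS = −(1.9 × 10⁻⁴)(-1.0)+(8.2 × 10⁻⁴)(-0.10) = 1.1 × 10⁻⁴ → stable
  207–210 m: −αΔT+βΔS = −(1.9 × 10⁻⁴)(-0.1)+(8.2 × 10⁻⁴)(+0.69) = 5.8 × 10⁻⁴ → stable
The 132–198 m interval has Δρ < 0: lighter water underlies denser water.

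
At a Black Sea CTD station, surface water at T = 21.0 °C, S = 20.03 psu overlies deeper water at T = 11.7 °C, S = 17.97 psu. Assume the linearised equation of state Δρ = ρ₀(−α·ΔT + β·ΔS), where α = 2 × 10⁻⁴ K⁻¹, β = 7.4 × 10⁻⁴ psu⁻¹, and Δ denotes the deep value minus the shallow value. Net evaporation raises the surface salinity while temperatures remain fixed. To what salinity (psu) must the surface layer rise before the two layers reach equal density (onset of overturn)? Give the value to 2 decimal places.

Neutral buoyancy requires −α(T_deep − T_surf) + β(S_deep − S_surf′) = 0.
S_surf′ = S_deep − (α/β)·ΔT = 17.97 − (2 × 10⁻⁴/7.4 × 10⁻⁴)·(-9.3) = 20.4835 psu.
Increase required: 20.4835 − 20.03 = 0.4535 psu.

20.48 psu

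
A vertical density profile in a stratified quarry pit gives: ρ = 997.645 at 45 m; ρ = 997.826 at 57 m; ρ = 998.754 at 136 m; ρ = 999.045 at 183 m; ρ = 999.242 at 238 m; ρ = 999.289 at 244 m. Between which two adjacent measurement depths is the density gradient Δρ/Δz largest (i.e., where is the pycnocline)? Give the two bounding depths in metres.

45–57 m

Compute the density gradient over each adjacent pair:
  45–57 m: Δρ/Δz = 0.181/12 = 0.015 kg m⁻⁴
  57–136 m: Δρ/Δz = 0.928/79 = 0.012 kg m⁻⁴
  136–183 m: Δρ/Δz = 0.291/47 = 6.2 × 10⁻³ kg m⁻⁴
  183–238 m: Δρ/Δz = 0.197/55 = 3.6 × 10⁻³ kg m⁻⁴
  238–244 m: Δρ/Δz = 0.047/6 = 7.8 × 10⁻³ kg m⁻⁴
The largest gradient is in the 45–57 m interval — the pycnocline.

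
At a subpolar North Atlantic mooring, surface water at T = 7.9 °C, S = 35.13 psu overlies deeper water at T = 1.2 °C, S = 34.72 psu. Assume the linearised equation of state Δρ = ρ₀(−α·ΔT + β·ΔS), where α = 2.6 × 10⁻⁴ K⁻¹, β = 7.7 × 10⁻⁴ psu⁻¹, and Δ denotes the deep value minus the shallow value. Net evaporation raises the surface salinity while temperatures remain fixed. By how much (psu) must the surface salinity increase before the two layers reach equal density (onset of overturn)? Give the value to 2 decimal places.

1.85 psu

Neutral buoyancy requires −α(T_deep − T_surf) + β(S_deep − S_surf′) = 0.
S_surf′ = S_deep − (α/β)·ΔT = 34.72 − (2.6 × 10⁻⁴/7.7 × 10⁻⁴)·(-6.7) = 36.9823 psu.
Increase required: 36.9823 − 35.13 = 1.8523 psu.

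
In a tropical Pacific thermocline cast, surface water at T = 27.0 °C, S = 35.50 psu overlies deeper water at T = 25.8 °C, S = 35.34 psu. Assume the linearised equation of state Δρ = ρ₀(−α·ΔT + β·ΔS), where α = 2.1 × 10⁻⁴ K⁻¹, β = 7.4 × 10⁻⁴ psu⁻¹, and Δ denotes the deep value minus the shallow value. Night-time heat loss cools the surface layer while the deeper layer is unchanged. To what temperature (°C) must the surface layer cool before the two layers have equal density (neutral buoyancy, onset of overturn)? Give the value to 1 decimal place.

Neutral buoyancy requires Δρ = 0, i.e. −α(T_deep − T_surf′) + β(S_deep − S_surf) = 0.
T_surf′ = T_deep − (β/α)·ΔS = 25.8 − (7.4 × 10⁻⁴/2.1 × 10⁻⁴)·(-0.16) = 26.364 °C.
Cooling required: 27.0 − (26.364) = 0.636 °C.

26.4 °C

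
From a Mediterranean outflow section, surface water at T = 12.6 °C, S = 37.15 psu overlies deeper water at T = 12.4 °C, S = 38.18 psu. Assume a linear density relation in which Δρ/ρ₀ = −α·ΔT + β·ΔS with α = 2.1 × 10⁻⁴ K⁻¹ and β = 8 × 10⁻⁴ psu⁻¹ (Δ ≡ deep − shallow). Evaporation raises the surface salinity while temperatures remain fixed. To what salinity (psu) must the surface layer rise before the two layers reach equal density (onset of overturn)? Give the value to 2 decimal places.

38.23 psu

Neutral buoyancy requires −α(T_deep − T_surf) + β(S_deep − S_surf′) = 0.
S_surf′ = S_deep − (α/β)·ΔT = 38.18 − (2.1 × 10⁻⁴/8 × 10⁻⁴)·(-0.2) = 38.2325 psu.
Increase required: 38.2325 − 37.15 = 1.0825 psu.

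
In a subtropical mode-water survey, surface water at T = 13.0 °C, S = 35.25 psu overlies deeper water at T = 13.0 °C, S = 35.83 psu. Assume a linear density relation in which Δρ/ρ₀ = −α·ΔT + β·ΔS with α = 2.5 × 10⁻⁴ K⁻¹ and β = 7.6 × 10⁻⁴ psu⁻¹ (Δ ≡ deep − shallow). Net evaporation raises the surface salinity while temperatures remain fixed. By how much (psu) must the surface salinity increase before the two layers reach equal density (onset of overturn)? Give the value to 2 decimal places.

Neutral buoyancy requires −α(T_deep − T_surf) + β(S_deep − S_surf′) = 0.
S_surf′ = S_deep − (α/β)·ΔT = 35.83 − (2.5 × 10⁻⁴/7.6 × 10⁻⁴)·(+0.0) = 35.8300 psu.
Increase required: 35.8300 − 35.25 = 0.5800 psu.

0.58 psu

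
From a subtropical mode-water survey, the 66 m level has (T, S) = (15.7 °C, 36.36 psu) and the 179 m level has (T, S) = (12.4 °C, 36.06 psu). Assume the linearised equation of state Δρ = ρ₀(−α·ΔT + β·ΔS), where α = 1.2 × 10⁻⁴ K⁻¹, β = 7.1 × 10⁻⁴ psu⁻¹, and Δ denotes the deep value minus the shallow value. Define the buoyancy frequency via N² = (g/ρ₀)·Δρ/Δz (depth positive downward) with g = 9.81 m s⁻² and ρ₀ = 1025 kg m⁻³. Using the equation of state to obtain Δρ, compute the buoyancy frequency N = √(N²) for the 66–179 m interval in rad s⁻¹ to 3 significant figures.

ΔT = -3.3 K, ΔS = -0.30 psu (deep − shallow).
Δρ/ρ₀ = −αΔT + βΔS = 3.96 × 10⁻⁴ − 2.13 × 10⁻⁴ = 1.83 × 10⁻⁴, so Δρ ≈ 0.1876 kg m⁻³.
N² = (g/ρ₀)·Δρ/Δz = g·(Δρ/ρ₀)/Δz = 9.81 × 1.83 × 10⁻⁴ / 113 = 1.5887 × 10⁻⁵ s⁻².
N = √(1.5887 × 10⁻⁵) = 3.9858 × 10⁻³ rad s⁻¹ ≈ 3.99 × 10⁻³ rad s⁻¹.

3.99 × 10⁻³ rad s⁻¹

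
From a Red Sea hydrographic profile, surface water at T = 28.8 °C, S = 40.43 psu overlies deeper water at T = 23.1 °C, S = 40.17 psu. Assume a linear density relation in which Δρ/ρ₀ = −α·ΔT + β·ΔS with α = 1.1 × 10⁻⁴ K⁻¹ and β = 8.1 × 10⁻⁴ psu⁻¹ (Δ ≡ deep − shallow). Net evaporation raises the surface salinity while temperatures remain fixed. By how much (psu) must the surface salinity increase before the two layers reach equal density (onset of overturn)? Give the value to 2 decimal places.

0.51 psu

Neutral buoyancy requires −α(T_deep − T_surf) + β(S_deep − S_surf′) = 0.
S_surf′ = S_deep − (α/β)·ΔT = 40.17 − (1.1 × 10⁻⁴/8.1 × 10⁻⁴)·(-5.7) = 40.9441 psu.
Increase required: 40.9441 − 40.43 = 0.5141 psu.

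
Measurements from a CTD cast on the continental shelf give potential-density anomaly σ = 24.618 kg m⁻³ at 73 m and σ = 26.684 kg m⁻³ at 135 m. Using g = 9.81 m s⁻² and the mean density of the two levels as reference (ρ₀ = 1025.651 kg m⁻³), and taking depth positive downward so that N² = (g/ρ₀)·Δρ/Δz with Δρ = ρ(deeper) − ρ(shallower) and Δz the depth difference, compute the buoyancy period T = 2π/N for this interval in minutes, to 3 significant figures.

5.87 min

Δρ = 1026.684 − 1024.618 = 2.066 kg m⁻³ over Δz = 135 − 73 = 62 m.
N² = (9.81/1025.651) × (2.066/62) = 3.1872 × 10⁻⁴ s⁻².
N = √(3.1872 × 10⁻⁴) = 0.017853 rad s⁻¹, so T = 2π/N = 351.94 s = 5.8657 min ≈ 5.87 min.
N² > 0, so the interval is statically stable.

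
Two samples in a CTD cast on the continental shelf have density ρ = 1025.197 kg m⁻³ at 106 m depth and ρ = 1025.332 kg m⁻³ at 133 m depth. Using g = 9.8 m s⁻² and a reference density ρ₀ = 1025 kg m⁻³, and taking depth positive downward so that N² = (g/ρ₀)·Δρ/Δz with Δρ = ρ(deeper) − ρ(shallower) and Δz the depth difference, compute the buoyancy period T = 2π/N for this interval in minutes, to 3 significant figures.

15.1 min

Δρ = 1025.332 − 1025.197 = 0.135 kg m⁻³ over Δz = 133 − 106 = 27 m.
N² = (9.8/1025) × (0.135/27) = 4.7805 × 10⁻⁵ s⁻².
N = √(4.7805 × 10⁻⁵) = 6.9141 × 10⁻³ rad s⁻¹, so T = 2π/N = 908.75 s = 15.146 min ≈ 15.1 min.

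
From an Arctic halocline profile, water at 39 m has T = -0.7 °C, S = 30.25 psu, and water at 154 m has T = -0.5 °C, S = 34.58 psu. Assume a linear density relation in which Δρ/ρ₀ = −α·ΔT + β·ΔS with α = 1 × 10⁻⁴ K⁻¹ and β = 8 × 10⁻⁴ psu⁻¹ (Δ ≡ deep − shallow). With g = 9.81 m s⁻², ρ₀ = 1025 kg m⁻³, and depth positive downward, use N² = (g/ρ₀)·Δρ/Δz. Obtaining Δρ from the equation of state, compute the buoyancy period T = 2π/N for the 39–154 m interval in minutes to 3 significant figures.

ΔT = +0.2 K, ΔS = +4.33 psu (deep − shallow).
Δρ/ρ₀ = −αΔT + βΔS = -2.00 × 10⁻⁵ + 3.464 × 10⁻³ = 3.444 × 10⁻³, so Δρ ≈ 3.530 kg m⁻³.
N² = (g/ρ₀)·Δρ/Δz = g·(Δρ/ρ₀)/Δz = 9.81 × 3.444 × 10⁻³ / 115 = 2.9379 × 10⁻⁴ s⁻².
N = √(2.9379 × 10⁻⁴) = 0.017140 rad s⁻¹ → T = 2π/N = 366.58 s = 6.1097 min ≈ 6.11 min.

6.11 min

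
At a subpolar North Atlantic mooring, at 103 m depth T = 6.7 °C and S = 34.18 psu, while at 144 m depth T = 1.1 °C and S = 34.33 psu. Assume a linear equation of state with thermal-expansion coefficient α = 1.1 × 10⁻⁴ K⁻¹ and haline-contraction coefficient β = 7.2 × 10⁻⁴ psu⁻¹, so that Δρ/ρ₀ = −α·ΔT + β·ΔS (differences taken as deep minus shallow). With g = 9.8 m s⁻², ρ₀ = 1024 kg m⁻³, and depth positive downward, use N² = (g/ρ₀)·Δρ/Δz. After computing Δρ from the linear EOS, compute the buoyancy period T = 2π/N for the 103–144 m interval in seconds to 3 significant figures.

478 s

ΔT = -5.6 K, ΔS = +0.15 psu (deep − shallow).
Δρ/ρ₀ = −αΔT + βΔS = 6.16 × 10⁻⁴ + 1.08 × 10⁻⁴ = 7.24 × 10⁻⁴, so Δρ ≈ 0.7414 kg m⁻³.
N² = (g/ρ₀)·Δρ/Δz = g·(Δρ/ρ₀)/Δz = 9.8 × 7.24 × 10⁻⁴ / 41 = 1.7305 × 10⁻⁴ s⁻².
N = √(1.7305 × 10⁻⁴) = 0.013155 rad s⁻¹ → T = 2π/N = 477.63 s ≈ 478 s.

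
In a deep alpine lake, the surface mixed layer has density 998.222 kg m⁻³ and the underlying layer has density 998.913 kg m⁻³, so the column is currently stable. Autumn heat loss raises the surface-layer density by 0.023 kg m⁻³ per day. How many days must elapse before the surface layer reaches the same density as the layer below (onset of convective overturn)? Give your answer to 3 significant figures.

Density deficit of the surface layer: 998.913 − 998.222 = 0.691 kg m⁻³.
Required change = 0.691 / 0.023 = 30.0 days.

30.0 days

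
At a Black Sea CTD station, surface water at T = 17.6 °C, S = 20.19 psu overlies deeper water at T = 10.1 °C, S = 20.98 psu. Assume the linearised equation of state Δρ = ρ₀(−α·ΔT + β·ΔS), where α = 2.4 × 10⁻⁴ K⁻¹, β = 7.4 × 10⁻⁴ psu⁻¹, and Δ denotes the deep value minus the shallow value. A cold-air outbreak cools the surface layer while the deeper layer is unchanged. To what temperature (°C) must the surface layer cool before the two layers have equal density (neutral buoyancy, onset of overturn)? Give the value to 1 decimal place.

7.7 °C

Neutral buoyancy requires Δρ = 0, i.e. −α(T_deep − T_surf′) + β(S_deep − S_surf) = 0.
T_surf′ = T_deep − (β/α)·ΔS = 10.1 − (7.4 × 10⁻⁴/2.4 × 10⁻⁴)·(+0.79) = 7.664 °C.
Cooling required: 17.6 − (7.664) = 9.936 °C.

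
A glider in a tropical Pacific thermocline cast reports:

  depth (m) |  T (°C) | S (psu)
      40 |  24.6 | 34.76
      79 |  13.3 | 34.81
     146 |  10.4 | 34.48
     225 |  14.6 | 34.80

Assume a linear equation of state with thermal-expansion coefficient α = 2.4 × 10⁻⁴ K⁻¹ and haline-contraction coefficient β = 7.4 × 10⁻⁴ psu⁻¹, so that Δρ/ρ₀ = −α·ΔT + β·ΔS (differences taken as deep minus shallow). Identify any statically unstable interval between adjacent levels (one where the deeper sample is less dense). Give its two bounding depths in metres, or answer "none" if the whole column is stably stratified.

Evaluate Δρ/ρ₀ = −αΔT + βΔS across each adjacent pair:
  40–79 m: −αΔT+βΔS = −(2.4 × 10⁻⁴)(-11.3)+(7.4 × 10⁻⁴)(+0.05) = 2.7 × 10⁻³ → stable
  79–146 m: −αΔT+βΔS = −(2.4 × 10⁻⁴)(-2.9)+(7.4 × 10⁻⁴)(-0.33) = 4.5 × 10⁻⁴ → stable
  146–225 m: −αΔT+βΔS = −(2.4 × 10⁻⁴)(+4.2)+(7.4 × 10⁻⁴)(+0.32) = -7.7 × 10⁻⁴ → UNSTABLE
The 146–225 m interval has Δρ < 0: lighter water underlies denser water.

146–225 m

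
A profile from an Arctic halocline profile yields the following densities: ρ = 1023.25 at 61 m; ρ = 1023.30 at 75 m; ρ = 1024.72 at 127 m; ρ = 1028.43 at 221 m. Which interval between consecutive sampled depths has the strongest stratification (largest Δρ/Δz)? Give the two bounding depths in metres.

Compute the density gradient over each adjacent pair:
  61–75 m: Δρ/Δz = 0.05/14 = 3.6 × 10⁻³ kg m⁻⁴
  75–127 m: Δρ/Δz = 1.42/52 = 0.027 kg m⁻⁴
  127–221 m: Δρ/Δz = 3.71/94 = 0.039 kg m⁻⁴
The largest gradient is in the 127–221 m interval — the pycnocline.

127–221 m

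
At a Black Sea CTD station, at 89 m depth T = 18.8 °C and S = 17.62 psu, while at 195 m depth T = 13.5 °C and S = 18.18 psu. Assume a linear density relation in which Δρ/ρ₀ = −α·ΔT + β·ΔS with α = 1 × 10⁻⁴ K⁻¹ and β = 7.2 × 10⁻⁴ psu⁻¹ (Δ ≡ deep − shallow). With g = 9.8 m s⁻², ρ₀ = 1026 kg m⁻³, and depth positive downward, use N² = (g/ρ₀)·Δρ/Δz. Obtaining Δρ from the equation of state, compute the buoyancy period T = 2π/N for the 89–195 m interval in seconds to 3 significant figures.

ΔT = -5.3 K, ΔS = +0.56 psu (deep − shallow).
Δρ/ρ₀ = −αΔT + βΔS = 5.30 × 10⁻⁴ + 4.032 × 10⁻⁴ = 9.332 × 10⁻⁴, so Δρ ≈ 0.9575 kg m⁻³.
N² = (g/ρ₀)·Δρ/Δz = g·(Δρ/ρ₀)/Δz = 9.8 × 9.332 × 10⁻⁴ / 106 = 8.6277 × 10⁻⁵ s⁻².
N = √(8.6277 × 10⁻⁵) = 9.2885 × 10⁻³ rad s⁻¹ → T = 2π/N = 676.45 s ≈ 676 s.

676 s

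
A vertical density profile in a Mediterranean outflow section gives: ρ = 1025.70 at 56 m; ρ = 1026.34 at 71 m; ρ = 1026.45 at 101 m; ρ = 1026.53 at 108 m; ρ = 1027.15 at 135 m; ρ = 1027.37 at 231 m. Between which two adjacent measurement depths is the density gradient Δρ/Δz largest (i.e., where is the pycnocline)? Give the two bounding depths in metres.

56–71 m

Compute the density gradient over each adjacent pair:
  56–71 m: Δρ/Δz = 0.64/15 = 0.043 kg m⁻⁴
  71–101 m: Δρ/Δz = 0.11/30 = 3.7 × 10⁻³ kg m⁻⁴
  101–108 m: Δρ/Δz = 0.08/7 = 0.011 kg m⁻⁴
  108–135 m: Δρ/Δz = 0.62/27 = 0.023 kg m⁻⁴
  135–231 m: Δρ/Δz = 0.22/96 = 2.3 × 10⁻³ kg m⁻⁴
The largest gradient is in the 56–71 m interval — the pycnocline.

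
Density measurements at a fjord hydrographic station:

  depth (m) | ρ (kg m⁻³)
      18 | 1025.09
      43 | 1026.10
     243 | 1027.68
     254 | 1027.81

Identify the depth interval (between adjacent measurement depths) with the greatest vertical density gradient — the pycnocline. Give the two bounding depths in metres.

Compute the density gradient over each adjacent pair:
  18–43 m: Δρ/Δz = 1.01/25 = 0.040 kg m⁻⁴
  43–243 m: Δρ/Δz = 1.58/200 = 7.9 × 10⁻³ kg m⁻⁴
  243–254 m: Δρ/Δz = 0.13/11 = 0.012 kg m⁻⁴
The largest gradient is in the 18–43 m interval — the pycnocline.

18–43 m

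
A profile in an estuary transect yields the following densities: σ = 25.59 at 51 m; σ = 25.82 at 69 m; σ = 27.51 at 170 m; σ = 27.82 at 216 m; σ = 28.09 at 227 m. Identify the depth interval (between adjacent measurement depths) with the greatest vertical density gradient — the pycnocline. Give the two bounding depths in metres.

216–227 m

Compute the density gradient over each adjacent pair:
  51–69 m: Δρ/Δz = 0.23/18 = 0.013 kg m⁻⁴
  69–170 m: Δρ/Δz = 1.69/101 = 0.017 kg m⁻⁴
  170–216 m: Δρ/Δz = 0.31/46 = 6.7 × 10⁻³ kg m⁻⁴
  216–227 m: Δρ/Δz = 0.27/11 = 0.025 kg m⁻⁴
The largest gradient is in the 216–227 m interval — the pycnocline.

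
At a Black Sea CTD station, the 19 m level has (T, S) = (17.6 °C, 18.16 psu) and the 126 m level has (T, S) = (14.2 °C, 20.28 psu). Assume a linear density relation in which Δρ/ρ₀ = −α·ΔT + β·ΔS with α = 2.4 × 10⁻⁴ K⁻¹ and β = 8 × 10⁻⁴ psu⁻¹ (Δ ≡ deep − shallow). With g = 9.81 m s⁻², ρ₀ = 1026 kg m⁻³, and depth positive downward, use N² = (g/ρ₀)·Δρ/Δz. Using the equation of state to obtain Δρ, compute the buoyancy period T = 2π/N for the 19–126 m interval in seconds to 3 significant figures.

ΔT = -3.4 K, ΔS = +2.12 psu (deep − shallow).
Δρ/ρ₀ = −αΔT + βΔS = 8.16 × 10⁻⁴ + 1.696 × 10⁻³ = 2.512 × 10⁻³, so Δρ ≈ 2.577 kg m⁻³.
N² = (g/ρ₀)·Δρ/Δz = g·(Δρ/ρ₀)/Δz = 9.81 × 2.512 × 10⁻³ / 107 = 2.3031 × 10⁻⁴ s⁻².
N = √(2.3031 × 10⁻⁴) = 0.015176 rad s⁻¹ → T = 2π/N = 414.02 s ≈ 414 s.

414 s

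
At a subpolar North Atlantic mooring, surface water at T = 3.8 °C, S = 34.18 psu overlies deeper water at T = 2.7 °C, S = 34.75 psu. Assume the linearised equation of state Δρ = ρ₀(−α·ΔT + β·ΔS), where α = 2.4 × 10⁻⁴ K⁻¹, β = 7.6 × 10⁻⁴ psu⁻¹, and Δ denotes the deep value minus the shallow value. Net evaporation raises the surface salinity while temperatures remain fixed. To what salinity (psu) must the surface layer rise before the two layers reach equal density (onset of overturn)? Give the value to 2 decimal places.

Neutral buoyancy requires −α(T_deep − T_surf) + β(S_deep − S_surf′) = 0.
S_surf′ = S_deep − (α/β)·ΔT = 34.75 − (2.4 × 10⁻⁴/7.6 × 10⁻⁴)·(-1.1) = 35.0974 psu.
Increase required: 35.0974 − 34.18 = 0.9174 psu.

35.10 psu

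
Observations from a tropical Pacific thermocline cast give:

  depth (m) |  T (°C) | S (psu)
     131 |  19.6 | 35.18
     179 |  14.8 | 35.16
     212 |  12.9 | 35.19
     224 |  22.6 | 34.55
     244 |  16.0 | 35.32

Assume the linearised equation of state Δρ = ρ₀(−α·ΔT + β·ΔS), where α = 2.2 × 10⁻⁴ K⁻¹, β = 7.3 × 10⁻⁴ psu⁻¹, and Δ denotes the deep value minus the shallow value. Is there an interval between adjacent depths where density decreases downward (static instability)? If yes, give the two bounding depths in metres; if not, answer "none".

Evaluate Δρ/ρ₀ = −αΔT + βΔS across each adjacent pair:
  131–179 m: −αΔT+βΔS = −(2.2 × 10⁻⁴)(-4.8)+(7.3 × 10⁻⁴)(-0.02) = 1.0 × 10⁻³ → stable
  179–212 m: −αΔT+βΔS = −(2.2 × 10⁻⁴)(-1.9)+(7.3 × 10⁻⁴)(+0.03) = 4.4 × 10⁻⁴ → stable
  212–224 m: −αΔT+βΔS = −(2.2 × 10⁻⁴)(+9.7)+(7.3 × 10⁻⁴)(-0.64) = -2.6 × 10⁻³ → UNSTABLE
  224–244 m: −αΔT+βΔS = −(2.2 × 10⁻⁴)(-6.6)+(7.3 × 10⁻⁴)(+0.77) = 2.0 × 10⁻³ → stable
The 212–224 m interval has Δρ < 0: lighter water underlies denser water.

212–224 m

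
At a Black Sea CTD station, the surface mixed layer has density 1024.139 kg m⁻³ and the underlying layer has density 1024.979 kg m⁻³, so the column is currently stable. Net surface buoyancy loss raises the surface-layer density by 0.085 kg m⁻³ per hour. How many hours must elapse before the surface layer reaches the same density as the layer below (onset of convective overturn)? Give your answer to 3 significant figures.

9.88 hours

Density deficit of the surface layer: 1024.979 − 1024.139 = 0.84 kg m⁻³.
Required change = 0.84 / 0.085 = 9.88 hours.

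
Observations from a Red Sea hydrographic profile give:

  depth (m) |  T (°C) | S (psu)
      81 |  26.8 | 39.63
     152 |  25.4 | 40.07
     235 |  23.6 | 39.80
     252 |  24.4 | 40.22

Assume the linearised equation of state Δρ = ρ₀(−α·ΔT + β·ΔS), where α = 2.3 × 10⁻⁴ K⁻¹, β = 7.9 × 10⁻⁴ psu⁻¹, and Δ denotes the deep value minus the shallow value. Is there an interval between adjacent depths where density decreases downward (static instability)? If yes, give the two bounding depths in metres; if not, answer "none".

none

Evaluate Δρ/ρ₀ = −αΔT + βΔS across each adjacent pair:
  81–152 m: −αΔT+βΔS = −(2.3 × 10⁻⁴)(-1.4)+(7.9 × 10⁻⁴)(+0.44) = 6.7 × 10⁻⁴ → stable
  152–235 m: −αΔT+βΔS = −(2.3 × 10⁻⁴)(-1.8)+(7.9 × 10⁻⁴)(-0.27) = 2.0 × 10⁻⁴ → stable
  235–252 m: −αΔT+βΔS = −(2.3 × 10⁻⁴)(+0.8)+(7.9 × 10⁻⁴)(+0.42) = 1.5 × 10⁻⁴ → stable
Every interval has Δρ > 0: the column is stably stratified throughout.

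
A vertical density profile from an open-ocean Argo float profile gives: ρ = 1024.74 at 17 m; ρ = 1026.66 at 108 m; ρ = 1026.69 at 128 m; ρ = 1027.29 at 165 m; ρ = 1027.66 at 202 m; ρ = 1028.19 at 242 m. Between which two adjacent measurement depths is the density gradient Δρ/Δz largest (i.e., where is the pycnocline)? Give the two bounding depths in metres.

Compute the density gradient over each adjacent pair:
  17–108 m: Δρ/Δz = 1.92/91 = 0.021 kg m⁻⁴
  108–128 m: Δρ/Δz = 0.03/20 = 1.5 × 10⁻³ kg m⁻⁴
  128–165 m: Δρ/Δz = 0.60/37 = 0.016 kg m⁻⁴
  165–202 m: Δρ/Δz = 0.37/37 = 0.010 kg m⁻⁴
  202–242 m: Δρ/Δz = 0.53/40 = 0.013 kg m⁻⁴
The largest gradient is in the 17–108 m interval — the pycnocline.

17–108 m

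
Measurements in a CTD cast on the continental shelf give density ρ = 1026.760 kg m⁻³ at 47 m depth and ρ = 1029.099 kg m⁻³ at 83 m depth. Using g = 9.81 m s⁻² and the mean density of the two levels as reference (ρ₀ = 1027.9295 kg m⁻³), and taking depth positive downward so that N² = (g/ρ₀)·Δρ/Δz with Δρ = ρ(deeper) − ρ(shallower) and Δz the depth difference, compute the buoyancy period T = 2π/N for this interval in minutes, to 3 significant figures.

Δρ = 1029.099 − 1026.760 = 2.339 kg m⁻³ over Δz = 83 − 47 = 36 m.
N² = (9.81/1027.9295) × (2.339/36) = 6.2006 × 10⁻⁴ s⁻².
N = √(6.2006 × 10⁻⁴) = 0.024901 rad s⁻¹, so T = 2π/N = 252.33 s = 4.2055 min ≈ 4.21 min.

4.21 min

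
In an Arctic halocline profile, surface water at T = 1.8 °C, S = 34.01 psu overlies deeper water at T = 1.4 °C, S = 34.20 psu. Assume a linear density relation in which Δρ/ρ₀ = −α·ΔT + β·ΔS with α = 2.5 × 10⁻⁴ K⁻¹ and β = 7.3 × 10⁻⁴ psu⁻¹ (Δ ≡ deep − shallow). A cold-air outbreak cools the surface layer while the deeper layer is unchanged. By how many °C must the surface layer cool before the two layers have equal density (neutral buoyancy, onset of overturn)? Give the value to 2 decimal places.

Neutral buoyancy requires Δρ = 0, i.e. −α(T_deep − T_surf′) + β(S_deep − S_surf) = 0.
T_surf′ = T_deep − (β/α)·ΔS = 1.4 − (7.3 × 10⁻⁴/2.5 × 10⁻⁴)·(+0.19) = 0.8452 °C.
Cooling required: 1.8 − (0.8452) = 0.9548 °C.

0.95 °C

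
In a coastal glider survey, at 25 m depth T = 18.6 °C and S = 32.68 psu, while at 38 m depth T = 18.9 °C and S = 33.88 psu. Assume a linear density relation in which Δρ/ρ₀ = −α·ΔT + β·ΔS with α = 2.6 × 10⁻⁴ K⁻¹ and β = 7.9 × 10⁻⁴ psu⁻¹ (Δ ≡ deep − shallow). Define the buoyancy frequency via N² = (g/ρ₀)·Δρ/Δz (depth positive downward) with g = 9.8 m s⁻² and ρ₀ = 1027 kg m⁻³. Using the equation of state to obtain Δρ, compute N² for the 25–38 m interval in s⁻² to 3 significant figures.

ΔT = +0.3 K, ΔS = +1.20 psu (deep − shallow).
Δρ/ρ₀ = −αΔT + βΔS = -7.80 × 10⁻⁵ + 9.48 × 10⁻⁴ = 8.70 × 10⁻⁴, so Δρ ≈ 0.8935 kg m⁻³.
N² = (g/ρ₀)·Δρ/Δz = g·(Δρ/ρ₀)/Δz = 9.8 × 8.70 × 10⁻⁴ / 13 = 6.5585 × 10⁻⁴ s⁻² ≈ 6.56 × 10⁻⁴ s⁻².

6.56 × 10⁻⁴ s⁻²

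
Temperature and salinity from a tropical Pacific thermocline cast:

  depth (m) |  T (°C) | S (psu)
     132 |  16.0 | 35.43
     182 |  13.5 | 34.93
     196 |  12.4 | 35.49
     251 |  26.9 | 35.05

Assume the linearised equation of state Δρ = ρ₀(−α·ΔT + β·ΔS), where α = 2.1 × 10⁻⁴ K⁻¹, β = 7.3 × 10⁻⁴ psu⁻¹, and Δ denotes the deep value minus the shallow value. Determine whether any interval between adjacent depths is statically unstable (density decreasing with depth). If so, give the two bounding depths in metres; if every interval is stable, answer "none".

Evaluate Δρ/ρ₀ = −αΔT + βΔS across each adjacent pair:
  132–182 m: −αΔT+βΔS = −(2.1 × 10⁻⁴)(-2.5)+(7.3 × 10⁻⁴)(-0.50) = 1.6 × 10⁻⁴ → stable
  182–196 m: −αΔT+βΔS = −(2.1 × 10⁻⁴)(-1.1)+(7.3 × 10⁻⁴)(+0.56) = 6.4 × 10⁻⁴ → stable
  196–251 m: −αΔT+βΔS = −(2.1 × 10⁻⁴)(+14.5)+(7.3 × 10⁻⁴)(-0.44) = -3.4 × 10⁻³ → UNSTABLE
The 196–251 m interval has Δρ < 0: lighter water underlies denser water.

196–251 m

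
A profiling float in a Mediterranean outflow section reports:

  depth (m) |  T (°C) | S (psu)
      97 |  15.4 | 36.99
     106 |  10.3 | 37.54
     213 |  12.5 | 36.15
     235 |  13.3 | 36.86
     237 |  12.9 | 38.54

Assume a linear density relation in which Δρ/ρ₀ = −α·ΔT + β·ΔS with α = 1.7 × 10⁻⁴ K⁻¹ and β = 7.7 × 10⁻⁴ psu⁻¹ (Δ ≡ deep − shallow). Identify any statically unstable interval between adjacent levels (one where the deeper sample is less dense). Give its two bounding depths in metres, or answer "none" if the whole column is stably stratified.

106–213 m

Evaluate Δρ/ρ₀ = −αΔT + βΔS across each adjacent pair:
  97–106 m: −αΔT+βΔS = −(1.7 × 10⁻⁴)(-5.1)+(7.7 × 10⁻⁴)(+0.55) = 1.3 × 10⁻³ → stable
  106–213 m: −αΔT+βΔS = −(1.7 × 10⁻⁴)(+2.2)+(7.7 × 10⁻⁴)(-1.39) = -1.4 × 10⁻³ → UNSTABLE
  213–235 m: −αΔT+βΔS = −(1.7 × 10⁻⁴)(+0.8)+(7.7 × 10⁻⁴)(+0.71) = 4.1 × 10⁻⁴ → stable
  235–237 m: −αΔT+βΔS = −(1.7 × 10⁻⁴)(-0.4)+(7.7 × 10⁻⁴)(+1.68) = 1.4 × 10⁻³ → stable
The 106–213 m interval has Δρ < 0: lighter water underlies denser water.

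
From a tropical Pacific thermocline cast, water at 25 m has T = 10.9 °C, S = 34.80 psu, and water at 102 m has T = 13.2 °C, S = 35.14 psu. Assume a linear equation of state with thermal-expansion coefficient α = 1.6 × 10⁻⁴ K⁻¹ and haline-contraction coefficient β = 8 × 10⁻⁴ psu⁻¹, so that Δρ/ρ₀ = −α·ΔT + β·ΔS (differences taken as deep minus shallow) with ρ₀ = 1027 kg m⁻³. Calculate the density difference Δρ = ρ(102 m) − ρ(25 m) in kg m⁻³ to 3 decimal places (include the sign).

ΔT = +2.3 K, ΔS = +0.34 psu (deep − shallow).
Δρ/ρ₀ = −(1.6 × 10⁻⁴)(+2.3) + (8 × 10⁻⁴)(+0.34) = -9.60 × 10⁻⁵.
Δρ = 1027 × (-9.60 × 10⁻⁵) = -0.099 kg m⁻³.
Negative Δρ: lighter below, statically unstable.

-0.099 kg m⁻³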